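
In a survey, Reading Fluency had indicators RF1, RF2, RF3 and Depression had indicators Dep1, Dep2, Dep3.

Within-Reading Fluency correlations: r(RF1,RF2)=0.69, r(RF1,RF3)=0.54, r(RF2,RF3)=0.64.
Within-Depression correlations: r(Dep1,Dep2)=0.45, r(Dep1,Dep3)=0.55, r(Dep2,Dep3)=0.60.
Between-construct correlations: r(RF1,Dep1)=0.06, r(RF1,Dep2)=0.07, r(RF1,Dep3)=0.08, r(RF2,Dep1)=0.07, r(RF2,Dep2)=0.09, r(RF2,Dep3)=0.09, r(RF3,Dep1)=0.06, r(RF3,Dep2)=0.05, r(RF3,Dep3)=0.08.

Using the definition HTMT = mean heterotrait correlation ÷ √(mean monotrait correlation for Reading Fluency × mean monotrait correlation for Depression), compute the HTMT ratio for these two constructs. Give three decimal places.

0.125

Between-construct mean = 0.65/9 = 0.0722.
Mean within-RF = 1.87/3 = 0.6233; mean within-Dep = 1.60/3 = 0.5333.
Geometric mean = √(0.6233 × 0.5333) = 0.5765.
HTMT = 0.0722 / 0.5765 = 0.125.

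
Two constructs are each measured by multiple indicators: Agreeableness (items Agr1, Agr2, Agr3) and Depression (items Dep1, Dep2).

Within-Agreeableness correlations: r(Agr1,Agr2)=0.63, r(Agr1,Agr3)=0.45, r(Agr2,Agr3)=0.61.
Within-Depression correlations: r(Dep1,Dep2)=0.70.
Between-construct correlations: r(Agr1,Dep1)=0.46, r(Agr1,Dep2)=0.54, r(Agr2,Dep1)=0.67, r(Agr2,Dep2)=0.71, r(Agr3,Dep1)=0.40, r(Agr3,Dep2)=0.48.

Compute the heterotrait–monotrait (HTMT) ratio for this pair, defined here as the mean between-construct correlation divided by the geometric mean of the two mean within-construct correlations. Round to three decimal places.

Between-construct mean = 3.26/6 = 0.5433.
Mean within-Agr = 1.69/3 = 0.5633; mean within-Dep = 0.70/1 = 0.7000.
Geometric mean = √(0.5633 × 0.7000) = 0.6279.
HTMT = 0.5433 / 0.6279 = 0.865.

0.865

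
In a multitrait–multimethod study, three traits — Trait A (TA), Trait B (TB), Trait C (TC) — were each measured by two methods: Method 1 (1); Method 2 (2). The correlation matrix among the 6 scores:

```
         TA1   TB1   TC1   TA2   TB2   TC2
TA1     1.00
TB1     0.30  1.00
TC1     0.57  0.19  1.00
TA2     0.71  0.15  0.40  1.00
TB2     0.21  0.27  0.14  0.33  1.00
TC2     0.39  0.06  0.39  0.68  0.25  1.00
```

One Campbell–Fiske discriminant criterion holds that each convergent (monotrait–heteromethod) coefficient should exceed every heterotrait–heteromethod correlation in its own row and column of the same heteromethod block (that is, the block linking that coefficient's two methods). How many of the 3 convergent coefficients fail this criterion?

1

Each convergent coefficient versus the relevant comparison correlations:
TA (methods 1·2): 0.71 vs {0.21, 0.15, 0.39, 0.40} → pass.
TB (methods 1·2): 0.27 vs {0.15, 0.21, 0.06, 0.14} → pass.
TC (methods 1·2): 0.39 vs {0.40, 0.39, 0.14, 0.06} → fail.
1 of 3 fail.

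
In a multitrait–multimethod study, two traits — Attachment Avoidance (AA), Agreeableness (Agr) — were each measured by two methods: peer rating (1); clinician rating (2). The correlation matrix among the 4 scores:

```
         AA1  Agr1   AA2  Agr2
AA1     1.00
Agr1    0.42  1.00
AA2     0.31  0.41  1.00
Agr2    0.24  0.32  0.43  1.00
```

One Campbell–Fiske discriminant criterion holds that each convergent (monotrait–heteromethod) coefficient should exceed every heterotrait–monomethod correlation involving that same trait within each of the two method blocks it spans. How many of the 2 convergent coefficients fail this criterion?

2

Convergent coefficients and their comparison sets:
AA (methods 1·2): 0.31 vs {0.42, 0.43} → fail.
Agr (methods 1·2): 0.32 vs {0.42, 0.43} → fail.
2 of 2 fail.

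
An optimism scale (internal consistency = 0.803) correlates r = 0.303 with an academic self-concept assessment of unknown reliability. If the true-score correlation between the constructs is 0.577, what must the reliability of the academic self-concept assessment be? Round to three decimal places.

r_true = r_obs / √(r_xx · r_yy) ⇒ 0.577 = 0.303 / √(0.803 · r_yy).
√(0.803 · r_yy) = 0.303 / 0.577 = 0.5251; 0.803 · r_yy = 0.2757; r_yy = 0.2757 / 0.803 ≈ 0.343.

0.343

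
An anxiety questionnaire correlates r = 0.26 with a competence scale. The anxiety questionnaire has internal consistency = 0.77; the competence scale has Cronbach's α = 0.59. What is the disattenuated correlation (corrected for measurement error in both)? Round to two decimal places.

r_true = r_obs / √(r_xx · r_yy) = 0.26 / √(0.77 × 0.59) = 0.26 / √0.4543 = 0.26 / 0.6740 ≈ 0.39.

0.39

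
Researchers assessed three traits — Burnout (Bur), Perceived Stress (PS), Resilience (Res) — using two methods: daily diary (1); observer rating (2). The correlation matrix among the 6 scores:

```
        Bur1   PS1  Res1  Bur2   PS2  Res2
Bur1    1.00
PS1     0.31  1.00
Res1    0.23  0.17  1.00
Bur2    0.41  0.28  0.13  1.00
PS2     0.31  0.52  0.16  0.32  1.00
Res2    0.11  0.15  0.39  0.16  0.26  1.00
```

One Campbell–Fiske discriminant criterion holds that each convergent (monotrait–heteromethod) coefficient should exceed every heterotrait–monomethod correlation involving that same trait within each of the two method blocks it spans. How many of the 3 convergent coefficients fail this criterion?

Checking each validity diagonal entry against its comparison values:
Bur (methods 1·2): 0.41 vs {0.31, 0.32, 0.23, 0.16} → pass.
PS (methods 1·2): 0.52 vs {0.31, 0.32, 0.17, 0.26} → pass.
Res (methods 1·2): 0.39 vs {0.23, 0.16, 0.17, 0.26} → pass.
0 of 3 fail.

0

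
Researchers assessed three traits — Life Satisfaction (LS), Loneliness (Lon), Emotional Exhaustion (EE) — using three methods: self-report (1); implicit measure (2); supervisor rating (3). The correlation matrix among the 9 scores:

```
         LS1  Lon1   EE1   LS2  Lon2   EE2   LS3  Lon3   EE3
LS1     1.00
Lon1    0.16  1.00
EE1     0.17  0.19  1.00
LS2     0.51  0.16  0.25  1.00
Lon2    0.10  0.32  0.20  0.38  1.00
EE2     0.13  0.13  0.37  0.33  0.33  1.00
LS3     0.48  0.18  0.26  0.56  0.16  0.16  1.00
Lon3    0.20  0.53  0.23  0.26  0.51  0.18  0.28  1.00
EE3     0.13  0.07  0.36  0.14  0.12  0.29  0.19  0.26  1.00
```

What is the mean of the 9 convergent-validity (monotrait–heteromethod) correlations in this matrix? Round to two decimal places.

Convergent values: 0.51, 0.48, 0.56, 0.32, 0.53, 0.51, 0.37, 0.36, 0.29; mean = 3.93/9 = 0.44.

0.44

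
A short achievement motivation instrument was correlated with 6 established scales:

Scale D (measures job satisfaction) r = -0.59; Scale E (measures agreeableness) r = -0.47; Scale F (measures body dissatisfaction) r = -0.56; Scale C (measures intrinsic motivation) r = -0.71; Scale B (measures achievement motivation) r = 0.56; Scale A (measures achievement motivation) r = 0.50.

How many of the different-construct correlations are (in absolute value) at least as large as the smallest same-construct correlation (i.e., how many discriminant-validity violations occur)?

3

Convergent (same construct = achievement motivation): Scale B, Scale A.
Smallest convergent = 0.50. Discriminant |r|: 0.59, 0.47, 0.56, 0.71; count ≥ 0.50 → 3.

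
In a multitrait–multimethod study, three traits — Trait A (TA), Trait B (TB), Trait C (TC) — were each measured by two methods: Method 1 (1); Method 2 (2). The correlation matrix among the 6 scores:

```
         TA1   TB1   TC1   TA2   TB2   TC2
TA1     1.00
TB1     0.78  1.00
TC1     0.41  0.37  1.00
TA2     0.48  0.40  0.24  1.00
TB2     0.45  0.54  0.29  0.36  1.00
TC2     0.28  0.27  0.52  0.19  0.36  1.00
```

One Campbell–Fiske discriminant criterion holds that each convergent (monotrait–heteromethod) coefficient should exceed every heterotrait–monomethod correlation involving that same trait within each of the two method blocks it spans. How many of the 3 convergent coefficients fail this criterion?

Checking each validity diagonal entry against its comparison values:
TA (methods 1·2): 0.48 vs {0.78, 0.36, 0.41, 0.19} → fail.
TB (methods 1·2): 0.54 vs {0.78, 0.36, 0.37, 0.36} → fail.
TC (methods 1·2): 0.52 vs {0.41, 0.19, 0.37, 0.36} → pass.
2 of 3 fail.

2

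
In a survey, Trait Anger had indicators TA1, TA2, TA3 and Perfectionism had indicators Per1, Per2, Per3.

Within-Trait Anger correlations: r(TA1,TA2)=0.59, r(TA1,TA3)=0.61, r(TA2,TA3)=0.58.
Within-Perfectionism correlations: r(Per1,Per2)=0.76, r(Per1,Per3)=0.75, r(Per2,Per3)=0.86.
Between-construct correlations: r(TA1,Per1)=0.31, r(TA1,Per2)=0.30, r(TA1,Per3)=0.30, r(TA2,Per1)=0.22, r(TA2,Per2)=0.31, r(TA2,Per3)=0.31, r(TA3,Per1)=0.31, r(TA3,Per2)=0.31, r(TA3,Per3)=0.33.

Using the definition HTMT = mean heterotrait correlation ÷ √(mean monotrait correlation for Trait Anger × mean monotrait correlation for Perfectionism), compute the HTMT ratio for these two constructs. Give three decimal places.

Mean between = 2.70/9 = 0.3000.
Mean within-TA = 1.78/3 = 0.5933; mean within-Per = 2.37/3 = 0.7900.
Geometric mean = √(0.5933 × 0.7900) = 0.6846.
HTMT = 0.3000 / 0.6846 = 0.438.

0.438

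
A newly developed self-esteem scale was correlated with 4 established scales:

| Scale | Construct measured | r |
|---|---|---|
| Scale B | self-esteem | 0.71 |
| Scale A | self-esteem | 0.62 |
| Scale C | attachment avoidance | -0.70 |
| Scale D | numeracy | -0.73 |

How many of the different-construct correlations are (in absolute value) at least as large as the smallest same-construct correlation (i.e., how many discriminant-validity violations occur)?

2

Convergent (same construct = self-esteem): Scale B, Scale A.
Smallest convergent = 0.62. Discriminant |r|: 0.70, 0.73; count ≥ 0.62 → 2.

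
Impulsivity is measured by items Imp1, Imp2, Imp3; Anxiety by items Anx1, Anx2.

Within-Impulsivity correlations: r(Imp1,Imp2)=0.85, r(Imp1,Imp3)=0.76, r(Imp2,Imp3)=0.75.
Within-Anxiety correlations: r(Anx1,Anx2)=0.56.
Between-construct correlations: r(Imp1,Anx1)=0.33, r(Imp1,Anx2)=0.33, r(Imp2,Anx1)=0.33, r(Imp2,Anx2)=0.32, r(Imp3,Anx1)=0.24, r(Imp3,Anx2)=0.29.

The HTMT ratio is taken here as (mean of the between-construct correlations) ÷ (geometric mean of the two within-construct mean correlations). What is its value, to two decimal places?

0.46

Mean between = 1.84/6 = 0.3067.
Mean within-Imp = 2.36/3 = 0.7867; mean within-Anx = 0.56/1 = 0.5600.
Geometric mean = √(0.7867 × 0.5600) = 0.6637.
HTMT = 0.3067 / 0.6637 = 0.46.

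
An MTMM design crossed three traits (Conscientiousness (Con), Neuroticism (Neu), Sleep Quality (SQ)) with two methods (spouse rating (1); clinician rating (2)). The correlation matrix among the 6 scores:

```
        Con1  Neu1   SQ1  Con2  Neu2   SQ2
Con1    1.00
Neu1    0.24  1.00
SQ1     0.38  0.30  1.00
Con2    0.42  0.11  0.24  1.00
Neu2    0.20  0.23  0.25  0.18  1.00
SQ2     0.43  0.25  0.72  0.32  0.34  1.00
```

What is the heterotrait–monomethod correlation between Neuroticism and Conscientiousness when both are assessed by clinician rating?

Different traits, same method: r(Neu2, Con2) = 0.18.

0.18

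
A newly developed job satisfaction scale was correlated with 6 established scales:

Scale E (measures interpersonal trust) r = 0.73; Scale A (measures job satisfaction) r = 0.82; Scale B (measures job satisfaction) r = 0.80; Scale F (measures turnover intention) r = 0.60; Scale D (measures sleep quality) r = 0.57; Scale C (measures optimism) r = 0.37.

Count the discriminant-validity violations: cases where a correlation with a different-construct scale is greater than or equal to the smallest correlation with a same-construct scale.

Convergent (same construct = job satisfaction): Scale A, Scale B.
Smallest convergent = 0.80. Discriminant values: 0.73, 0.60, 0.57, 0.37; count ≥ 0.80 → 0.

0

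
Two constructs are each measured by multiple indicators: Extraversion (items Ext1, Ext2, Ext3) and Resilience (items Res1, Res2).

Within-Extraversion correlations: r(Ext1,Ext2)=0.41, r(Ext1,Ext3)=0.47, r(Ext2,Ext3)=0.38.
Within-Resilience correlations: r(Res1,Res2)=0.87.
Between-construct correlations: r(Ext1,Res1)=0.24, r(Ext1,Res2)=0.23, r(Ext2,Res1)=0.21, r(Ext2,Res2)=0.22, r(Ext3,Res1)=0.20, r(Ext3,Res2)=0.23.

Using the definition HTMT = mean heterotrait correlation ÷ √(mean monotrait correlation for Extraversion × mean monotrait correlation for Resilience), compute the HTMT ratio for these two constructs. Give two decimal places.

Mean heterotrait r = 1.33/6 = 0.2217.
Mean within-Ext = 1.26/3 = 0.4200; mean within-Res = 0.87/1 = 0.8700.
Geometric mean = √(0.4200 × 0.8700) = 0.6045.
HTMT = 0.2217 / 0.6045 = 0.37.

0.37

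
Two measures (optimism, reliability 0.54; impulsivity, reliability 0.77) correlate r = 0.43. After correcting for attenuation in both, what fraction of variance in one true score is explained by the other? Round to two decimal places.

Disattenuated r = 0.43 / √(0.54 × 0.77) = 0.43 / 0.6448 = 0.6669.
Shared true-score variance = 0.6669² = 0.4448 ≈ 0.44.

0.44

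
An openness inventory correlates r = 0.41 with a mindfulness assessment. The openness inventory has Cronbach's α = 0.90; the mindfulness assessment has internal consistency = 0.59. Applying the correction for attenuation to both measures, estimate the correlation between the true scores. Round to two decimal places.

0.56

r_true = r_obs / √(r_xx · r_yy) = 0.41 / √(0.90 × 0.59) = 0.41 / √0.5310 = 0.41 / 0.7287 ≈ 0.56.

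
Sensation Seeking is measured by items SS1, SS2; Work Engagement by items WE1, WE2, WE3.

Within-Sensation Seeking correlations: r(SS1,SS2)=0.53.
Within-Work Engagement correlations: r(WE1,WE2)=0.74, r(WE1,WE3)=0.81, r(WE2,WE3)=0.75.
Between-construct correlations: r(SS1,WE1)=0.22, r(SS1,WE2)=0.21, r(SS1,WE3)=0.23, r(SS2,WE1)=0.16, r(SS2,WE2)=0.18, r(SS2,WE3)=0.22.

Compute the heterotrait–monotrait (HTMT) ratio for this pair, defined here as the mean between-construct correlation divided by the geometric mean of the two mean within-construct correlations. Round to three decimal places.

Mean heterotrait r = 1.22/6 = 0.2033.
Mean within-SS = 0.53/1 = 0.5300; mean within-WE = 2.30/3 = 0.7667.
Geometric mean = √(0.5300 × 0.7667) = 0.6375.
HTMT = 0.2033 / 0.6375 = 0.319.

0.319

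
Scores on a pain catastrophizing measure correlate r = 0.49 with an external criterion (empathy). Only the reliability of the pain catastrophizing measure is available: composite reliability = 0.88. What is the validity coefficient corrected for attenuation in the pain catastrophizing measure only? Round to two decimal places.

Single correction: r_c = r_obs / √r_xx = 0.49 / √0.88 = 0.49 / 0.9381 ≈ 0.52.

0.52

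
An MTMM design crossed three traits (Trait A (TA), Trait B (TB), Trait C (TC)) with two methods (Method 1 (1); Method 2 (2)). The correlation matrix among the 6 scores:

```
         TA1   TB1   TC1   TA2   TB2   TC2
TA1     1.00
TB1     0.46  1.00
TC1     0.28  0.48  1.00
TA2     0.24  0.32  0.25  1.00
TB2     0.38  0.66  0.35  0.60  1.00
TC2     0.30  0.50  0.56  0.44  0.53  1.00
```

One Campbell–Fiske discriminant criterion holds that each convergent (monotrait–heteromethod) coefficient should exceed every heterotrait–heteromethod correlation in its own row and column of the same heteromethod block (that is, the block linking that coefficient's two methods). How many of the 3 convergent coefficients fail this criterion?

Checking each validity diagonal entry against its comparison values:
TA (methods 1·2): 0.24 vs {0.38, 0.32, 0.30, 0.25} → fail.
TB (methods 1·2): 0.66 vs {0.32, 0.38, 0.50, 0.35} → pass.
TC (methods 1·2): 0.56 vs {0.25, 0.30, 0.35, 0.50} → pass.
1 of 3 fail.

1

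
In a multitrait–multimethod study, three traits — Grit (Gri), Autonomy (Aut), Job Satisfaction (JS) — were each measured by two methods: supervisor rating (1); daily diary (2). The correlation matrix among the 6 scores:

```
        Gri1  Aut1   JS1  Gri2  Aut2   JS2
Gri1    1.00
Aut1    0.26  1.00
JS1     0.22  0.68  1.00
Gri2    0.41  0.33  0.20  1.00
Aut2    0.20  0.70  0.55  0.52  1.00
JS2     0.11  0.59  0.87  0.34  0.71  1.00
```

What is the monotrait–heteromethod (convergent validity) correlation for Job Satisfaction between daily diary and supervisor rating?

Same trait (JS), different methods: r(JS2, JS1) = 0.87.

0.87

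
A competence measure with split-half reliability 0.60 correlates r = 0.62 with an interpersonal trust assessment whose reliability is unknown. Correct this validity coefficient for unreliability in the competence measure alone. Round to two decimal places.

Single correction: r_c = r_obs / √r_xx = 0.62 / √0.60 = 0.62 / 0.7746 ≈ 0.80.

0.80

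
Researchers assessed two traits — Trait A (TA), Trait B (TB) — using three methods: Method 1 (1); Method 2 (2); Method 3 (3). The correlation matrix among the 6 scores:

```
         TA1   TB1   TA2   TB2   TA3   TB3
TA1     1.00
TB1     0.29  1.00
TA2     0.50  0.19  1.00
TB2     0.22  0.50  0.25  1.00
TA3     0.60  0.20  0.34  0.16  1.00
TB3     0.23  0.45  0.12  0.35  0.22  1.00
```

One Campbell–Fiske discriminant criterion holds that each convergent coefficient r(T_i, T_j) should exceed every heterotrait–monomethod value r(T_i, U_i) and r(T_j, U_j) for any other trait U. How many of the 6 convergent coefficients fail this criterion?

0

Each convergent coefficient versus the relevant comparison correlations:
TA (methods 1·2): 0.50 vs {0.29, 0.25} → pass.
TA (methods 1·3): 0.60 vs {0.29, 0.22} → pass.
TA (methods 2·3): 0.34 vs {0.25, 0.22} → pass.
TB (methods 1·2): 0.50 vs {0.29, 0.25} → pass.
TB (methods 1·3): 0.45 vs {0.29, 0.22} → pass.
TB (methods 2·3): 0.35 vs {0.25, 0.22} → pass.
0 of 6 fail.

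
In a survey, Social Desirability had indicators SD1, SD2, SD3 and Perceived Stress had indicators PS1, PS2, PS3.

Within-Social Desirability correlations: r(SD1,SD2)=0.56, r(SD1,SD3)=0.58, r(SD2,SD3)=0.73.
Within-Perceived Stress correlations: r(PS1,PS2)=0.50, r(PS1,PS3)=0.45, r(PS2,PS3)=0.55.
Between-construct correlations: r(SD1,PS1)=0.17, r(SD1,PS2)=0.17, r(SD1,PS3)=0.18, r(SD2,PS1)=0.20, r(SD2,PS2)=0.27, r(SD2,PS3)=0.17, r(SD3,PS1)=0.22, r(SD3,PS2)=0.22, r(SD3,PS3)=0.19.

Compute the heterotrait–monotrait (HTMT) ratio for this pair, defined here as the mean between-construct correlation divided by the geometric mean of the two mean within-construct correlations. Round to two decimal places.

0.36

Mean heterotrait r = 1.79/9 = 0.1989.
Mean within-SD = 1.87/3 = 0.6233; mean within-PS = 1.50/3 = 0.5000.
Geometric mean = √(0.6233 × 0.5000) = 0.5583.
HTMT = 0.1989 / 0.5583 = 0.36.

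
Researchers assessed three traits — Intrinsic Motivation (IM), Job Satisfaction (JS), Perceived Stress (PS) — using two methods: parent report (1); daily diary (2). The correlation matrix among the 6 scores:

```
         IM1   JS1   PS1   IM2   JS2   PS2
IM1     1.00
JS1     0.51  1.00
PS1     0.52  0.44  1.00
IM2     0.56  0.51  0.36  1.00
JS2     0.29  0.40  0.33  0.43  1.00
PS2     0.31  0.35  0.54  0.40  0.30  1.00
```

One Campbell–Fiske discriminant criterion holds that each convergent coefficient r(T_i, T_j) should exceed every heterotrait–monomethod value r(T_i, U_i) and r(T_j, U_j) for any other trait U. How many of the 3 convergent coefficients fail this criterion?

1

Convergent coefficients and their comparison sets:
IM (methods 1·2): 0.56 vs {0.51, 0.43, 0.52, 0.40} → pass.
JS (methods 1·2): 0.40 vs {0.51, 0.43, 0.44, 0.30} → fail.
PS (methods 1·2): 0.54 vs {0.52, 0.40, 0.44, 0.30} → pass.
1 of 3 fail.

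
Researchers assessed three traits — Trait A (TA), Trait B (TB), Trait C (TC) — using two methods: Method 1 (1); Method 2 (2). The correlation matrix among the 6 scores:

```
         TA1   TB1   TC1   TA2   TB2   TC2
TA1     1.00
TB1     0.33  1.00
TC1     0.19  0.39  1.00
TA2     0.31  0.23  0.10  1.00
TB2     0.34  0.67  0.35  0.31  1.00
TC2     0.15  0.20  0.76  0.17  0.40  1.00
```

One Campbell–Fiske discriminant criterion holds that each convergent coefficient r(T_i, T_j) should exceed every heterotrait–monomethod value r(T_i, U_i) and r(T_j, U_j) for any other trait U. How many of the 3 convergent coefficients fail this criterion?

1

Each convergent coefficient versus the relevant comparison correlations:
TA (methods 1·2): 0.31 vs {0.33, 0.31, 0.19, 0.17} → fail.
TB (methods 1·2): 0.67 vs {0.33, 0.31, 0.39, 0.40} → pass.
TC (methods 1·2): 0.76 vs {0.19, 0.17, 0.39, 0.40} → pass.
1 of 3 fail.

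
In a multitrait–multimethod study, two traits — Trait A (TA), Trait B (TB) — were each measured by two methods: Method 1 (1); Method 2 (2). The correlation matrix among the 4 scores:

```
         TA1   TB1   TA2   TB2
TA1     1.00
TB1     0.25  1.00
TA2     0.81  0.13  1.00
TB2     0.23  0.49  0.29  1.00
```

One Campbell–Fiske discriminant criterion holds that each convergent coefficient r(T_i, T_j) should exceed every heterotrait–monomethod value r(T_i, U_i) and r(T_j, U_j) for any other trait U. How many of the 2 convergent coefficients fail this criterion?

Checking each validity diagonal entry against its comparison values:
TA (methods 1·2): 0.81 vs {0.25, 0.29} → pass.
TB (methods 1·2): 0.49 vs {0.25, 0.29} → pass.
0 of 2 fail.

0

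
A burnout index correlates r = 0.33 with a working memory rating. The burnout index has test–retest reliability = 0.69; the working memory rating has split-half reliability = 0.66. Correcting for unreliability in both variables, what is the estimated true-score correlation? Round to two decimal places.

0.49

r_true = r_obs / √(r_xx · r_yy) = 0.33 / √(0.69 × 0.66) = 0.33 / √0.4554 = 0.33 / 0.6748 ≈ 0.49.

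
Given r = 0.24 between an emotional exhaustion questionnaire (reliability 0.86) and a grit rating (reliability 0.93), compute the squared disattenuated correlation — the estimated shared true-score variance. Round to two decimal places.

0.07

Disattenuated r = 0.24 / √(0.86 × 0.93) = 0.24 / 0.8943 = 0.2684.
Shared true-score variance = 0.2684² = 0.0720 ≈ 0.07.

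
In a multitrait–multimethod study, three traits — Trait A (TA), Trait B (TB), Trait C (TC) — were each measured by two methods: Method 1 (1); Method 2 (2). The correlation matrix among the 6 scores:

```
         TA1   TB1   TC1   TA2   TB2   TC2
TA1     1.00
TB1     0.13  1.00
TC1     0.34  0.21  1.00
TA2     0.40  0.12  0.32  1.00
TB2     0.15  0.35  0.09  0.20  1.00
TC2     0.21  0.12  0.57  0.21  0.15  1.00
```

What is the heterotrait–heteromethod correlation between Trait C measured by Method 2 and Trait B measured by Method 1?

0.12

Different traits and methods: r(TC2, TB1) = 0.12.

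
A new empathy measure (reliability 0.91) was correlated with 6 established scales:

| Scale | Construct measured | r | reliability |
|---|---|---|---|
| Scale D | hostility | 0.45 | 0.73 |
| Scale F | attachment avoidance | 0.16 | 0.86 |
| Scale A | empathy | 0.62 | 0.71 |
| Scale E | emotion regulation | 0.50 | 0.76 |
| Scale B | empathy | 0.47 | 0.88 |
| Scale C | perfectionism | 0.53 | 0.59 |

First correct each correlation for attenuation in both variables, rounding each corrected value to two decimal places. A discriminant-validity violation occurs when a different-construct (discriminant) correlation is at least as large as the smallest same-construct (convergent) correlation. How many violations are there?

Disattenuated r (r / √(r_scale · r_new)):
  Scale D (disc): 0.45 / √(0.73·0.91) = 0.55
  Scale F (disc): 0.16 / √(0.86·0.91) = 0.18
  Scale A (conv): 0.62 / √(0.71·0.91) = 0.77
  Scale E (disc): 0.50 / √(0.76·0.91) = 0.60
  Scale B (conv): 0.47 / √(0.88·0.91) = 0.53
  Scale C (disc): 0.53 / √(0.59·0.91) = 0.72
Smallest convergent = 0.53. Discriminant values: 0.55, 0.18, 0.60, 0.72; count ≥ 0.53 → 3.

3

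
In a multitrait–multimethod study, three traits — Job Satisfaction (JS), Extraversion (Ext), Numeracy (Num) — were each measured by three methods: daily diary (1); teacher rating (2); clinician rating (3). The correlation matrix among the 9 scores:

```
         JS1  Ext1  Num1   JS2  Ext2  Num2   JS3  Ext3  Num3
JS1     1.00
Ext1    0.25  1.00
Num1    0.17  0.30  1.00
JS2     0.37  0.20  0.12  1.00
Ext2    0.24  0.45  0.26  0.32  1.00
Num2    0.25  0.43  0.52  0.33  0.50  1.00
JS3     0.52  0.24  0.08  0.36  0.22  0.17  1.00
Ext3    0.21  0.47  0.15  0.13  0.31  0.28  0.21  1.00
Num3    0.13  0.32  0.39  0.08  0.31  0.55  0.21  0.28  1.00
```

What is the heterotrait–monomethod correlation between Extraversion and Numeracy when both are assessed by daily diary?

0.30

Different traits, same method: r(Ext1, Num1) = 0.30.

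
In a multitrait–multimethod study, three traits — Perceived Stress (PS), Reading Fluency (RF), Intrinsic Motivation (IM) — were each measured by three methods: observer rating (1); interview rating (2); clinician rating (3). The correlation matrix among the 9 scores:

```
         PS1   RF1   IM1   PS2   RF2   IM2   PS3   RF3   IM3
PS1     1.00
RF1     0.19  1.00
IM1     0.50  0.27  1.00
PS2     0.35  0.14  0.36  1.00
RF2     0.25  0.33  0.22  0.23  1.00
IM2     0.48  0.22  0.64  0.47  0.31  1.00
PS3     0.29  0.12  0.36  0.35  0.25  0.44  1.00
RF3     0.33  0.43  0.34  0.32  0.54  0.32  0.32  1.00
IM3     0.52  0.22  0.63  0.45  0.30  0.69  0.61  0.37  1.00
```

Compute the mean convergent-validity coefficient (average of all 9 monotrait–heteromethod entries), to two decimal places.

0.47

Convergent values: 0.35, 0.29, 0.35, 0.33, 0.43, 0.54, 0.64, 0.63, 0.69; mean = 4.25/9 = 0.47.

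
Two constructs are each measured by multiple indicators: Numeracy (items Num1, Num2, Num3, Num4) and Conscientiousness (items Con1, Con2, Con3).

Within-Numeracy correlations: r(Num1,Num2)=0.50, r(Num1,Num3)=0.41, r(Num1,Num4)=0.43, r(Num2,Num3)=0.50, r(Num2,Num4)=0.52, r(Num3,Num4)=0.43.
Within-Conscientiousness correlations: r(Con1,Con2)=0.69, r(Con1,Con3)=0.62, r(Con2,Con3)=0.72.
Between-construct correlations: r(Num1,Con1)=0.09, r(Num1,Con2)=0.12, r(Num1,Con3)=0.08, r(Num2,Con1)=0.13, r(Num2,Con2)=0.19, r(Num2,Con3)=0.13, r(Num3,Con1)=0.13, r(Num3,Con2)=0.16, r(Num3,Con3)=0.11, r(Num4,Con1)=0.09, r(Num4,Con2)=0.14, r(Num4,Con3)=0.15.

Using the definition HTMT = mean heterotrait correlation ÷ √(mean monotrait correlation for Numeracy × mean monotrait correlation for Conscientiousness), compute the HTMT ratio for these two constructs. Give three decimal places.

0.226

Mean heterotrait r = 1.52/12 = 0.1267.
Mean within-Num = 2.79/6 = 0.4650; mean within-Con = 2.03/3 = 0.6767.
Geometric mean = √(0.4650 × 0.6767) = 0.5610.
HTMT = 0.1267 / 0.5610 = 0.226.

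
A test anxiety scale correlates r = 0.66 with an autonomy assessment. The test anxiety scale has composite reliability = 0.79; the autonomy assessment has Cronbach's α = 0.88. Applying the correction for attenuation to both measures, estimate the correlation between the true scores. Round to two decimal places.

r_true = r_obs / √(r_xx · r_yy) = 0.66 / √(0.79 × 0.88) = 0.66 / √0.6952 = 0.66 / 0.8338 ≈ 0.79.

0.79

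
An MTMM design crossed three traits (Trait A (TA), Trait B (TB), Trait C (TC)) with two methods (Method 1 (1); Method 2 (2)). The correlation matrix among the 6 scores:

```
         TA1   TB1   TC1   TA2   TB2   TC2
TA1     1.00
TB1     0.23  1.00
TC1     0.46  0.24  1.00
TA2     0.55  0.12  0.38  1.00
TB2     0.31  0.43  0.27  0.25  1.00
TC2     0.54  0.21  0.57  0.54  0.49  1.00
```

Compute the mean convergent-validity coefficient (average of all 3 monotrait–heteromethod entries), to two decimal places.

0.52

Convergent values: 0.55, 0.43, 0.57; mean = 1.55/3 = 0.52.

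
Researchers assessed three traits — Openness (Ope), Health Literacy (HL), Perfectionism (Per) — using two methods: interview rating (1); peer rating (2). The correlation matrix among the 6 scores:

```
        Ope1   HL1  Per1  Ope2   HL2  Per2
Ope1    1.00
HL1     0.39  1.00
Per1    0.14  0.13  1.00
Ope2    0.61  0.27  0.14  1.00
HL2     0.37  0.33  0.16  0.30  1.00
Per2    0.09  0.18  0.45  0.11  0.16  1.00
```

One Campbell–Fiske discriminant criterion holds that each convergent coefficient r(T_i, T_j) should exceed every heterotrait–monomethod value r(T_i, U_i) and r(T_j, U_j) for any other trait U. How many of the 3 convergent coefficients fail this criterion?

1

Each convergent coefficient versus the relevant comparison correlations:
Ope (methods 1·2): 0.61 vs {0.39, 0.30, 0.14, 0.11} → pass.
HL (methods 1·2): 0.33 vs {0.39, 0.30, 0.13, 0.16} → fail.
Per (methods 1·2): 0.45 vs {0.14, 0.11, 0.13, 0.16} → pass.
1 of 3 fail.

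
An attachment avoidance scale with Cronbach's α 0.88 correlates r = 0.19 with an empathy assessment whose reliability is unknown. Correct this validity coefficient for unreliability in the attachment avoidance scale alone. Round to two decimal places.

0.20

Single correction: r_c = r_obs / √r_xx = 0.19 / √0.88 = 0.19 / 0.9381 ≈ 0.20.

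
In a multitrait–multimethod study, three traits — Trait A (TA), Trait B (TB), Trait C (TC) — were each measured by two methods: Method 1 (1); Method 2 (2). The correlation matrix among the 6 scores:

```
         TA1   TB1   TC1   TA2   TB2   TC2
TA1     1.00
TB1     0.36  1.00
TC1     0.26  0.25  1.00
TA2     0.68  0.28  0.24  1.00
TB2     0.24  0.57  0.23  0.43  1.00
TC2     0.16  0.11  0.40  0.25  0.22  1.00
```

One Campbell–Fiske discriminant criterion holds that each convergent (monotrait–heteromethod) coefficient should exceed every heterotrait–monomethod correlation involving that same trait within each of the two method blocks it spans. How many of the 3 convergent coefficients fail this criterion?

0

Convergent coefficients and their comparison sets:
TA (methods 1·2): 0.68 vs {0.36, 0.43, 0.26, 0.25} → pass.
TB (methods 1·2): 0.57 vs {0.36, 0.43, 0.25, 0.22} → pass.
TC (methods 1·2): 0.40 vs {0.26, 0.25, 0.25, 0.22} → pass.
0 of 3 fail.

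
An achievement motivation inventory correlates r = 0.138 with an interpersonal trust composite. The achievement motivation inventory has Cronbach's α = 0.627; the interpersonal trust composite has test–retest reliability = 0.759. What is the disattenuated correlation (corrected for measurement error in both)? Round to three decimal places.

r_true = r_obs / √(r_xx · r_yy) = 0.138 / √(0.627 × 0.759) = 0.138 / √0.475893 = 0.138 / 0.6898 ≈ 0.200.

0.200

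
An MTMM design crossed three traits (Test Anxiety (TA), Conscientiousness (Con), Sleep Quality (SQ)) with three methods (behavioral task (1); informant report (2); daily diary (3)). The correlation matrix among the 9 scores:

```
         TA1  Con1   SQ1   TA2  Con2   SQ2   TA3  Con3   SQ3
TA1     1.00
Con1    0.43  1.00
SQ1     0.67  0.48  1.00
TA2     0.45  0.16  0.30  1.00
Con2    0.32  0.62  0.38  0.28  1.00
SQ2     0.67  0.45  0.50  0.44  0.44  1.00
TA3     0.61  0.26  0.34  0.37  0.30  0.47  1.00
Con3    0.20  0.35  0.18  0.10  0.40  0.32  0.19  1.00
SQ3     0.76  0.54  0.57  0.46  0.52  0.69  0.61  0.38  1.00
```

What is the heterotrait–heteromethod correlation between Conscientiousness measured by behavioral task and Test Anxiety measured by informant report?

0.16

Different traits and methods: r(Con1, TA2) = 0.16.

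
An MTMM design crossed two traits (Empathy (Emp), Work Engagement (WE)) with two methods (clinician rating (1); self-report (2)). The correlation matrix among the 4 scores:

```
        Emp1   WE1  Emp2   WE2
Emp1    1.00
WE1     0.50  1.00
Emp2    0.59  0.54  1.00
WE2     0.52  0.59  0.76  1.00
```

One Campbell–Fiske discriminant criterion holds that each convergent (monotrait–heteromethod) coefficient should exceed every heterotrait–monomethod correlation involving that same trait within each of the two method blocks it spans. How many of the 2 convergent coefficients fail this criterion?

2

Each convergent coefficient versus the relevant comparison correlations:
Emp (methods 1·2): 0.59 vs {0.50, 0.76} → fail.
WE (methods 1·2): 0.59 vs {0.50, 0.76} → fail.
2 of 2 fail.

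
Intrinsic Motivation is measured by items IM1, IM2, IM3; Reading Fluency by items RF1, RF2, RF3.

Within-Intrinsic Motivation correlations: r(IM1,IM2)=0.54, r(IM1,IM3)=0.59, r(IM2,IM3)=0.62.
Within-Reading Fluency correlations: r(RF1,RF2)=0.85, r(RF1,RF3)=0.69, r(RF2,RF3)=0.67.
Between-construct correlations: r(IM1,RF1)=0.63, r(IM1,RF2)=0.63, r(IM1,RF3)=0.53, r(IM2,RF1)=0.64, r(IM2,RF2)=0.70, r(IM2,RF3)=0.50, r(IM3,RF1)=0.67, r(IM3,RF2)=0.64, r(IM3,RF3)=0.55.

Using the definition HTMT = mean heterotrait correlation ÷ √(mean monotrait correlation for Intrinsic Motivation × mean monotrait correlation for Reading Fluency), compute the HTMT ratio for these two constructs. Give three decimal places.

0.931

Between-construct mean = 5.49/9 = 0.6100.
Mean within-IM = 1.75/3 = 0.5833; mean within-RF = 2.21/3 = 0.7367.
Geometric mean = √(0.5833 × 0.7367) = 0.6555.
HTMT = 0.6100 / 0.6555 = 0.931.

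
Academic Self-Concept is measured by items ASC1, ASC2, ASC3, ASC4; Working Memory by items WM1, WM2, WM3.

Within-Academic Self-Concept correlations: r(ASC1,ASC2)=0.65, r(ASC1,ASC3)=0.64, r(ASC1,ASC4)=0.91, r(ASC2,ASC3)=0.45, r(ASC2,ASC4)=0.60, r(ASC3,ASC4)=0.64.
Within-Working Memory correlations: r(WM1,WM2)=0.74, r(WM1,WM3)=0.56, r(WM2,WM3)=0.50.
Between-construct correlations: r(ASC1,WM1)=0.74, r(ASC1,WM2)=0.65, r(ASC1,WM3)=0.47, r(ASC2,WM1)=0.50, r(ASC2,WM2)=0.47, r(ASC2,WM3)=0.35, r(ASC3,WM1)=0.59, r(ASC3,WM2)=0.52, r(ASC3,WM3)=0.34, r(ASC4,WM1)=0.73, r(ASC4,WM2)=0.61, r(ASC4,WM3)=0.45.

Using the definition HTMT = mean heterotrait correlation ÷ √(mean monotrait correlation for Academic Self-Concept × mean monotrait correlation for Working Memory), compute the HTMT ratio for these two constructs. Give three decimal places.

Between-construct mean = 6.42/12 = 0.5350.
Mean within-ASC = 3.89/6 = 0.6483; mean within-WM = 1.80/3 = 0.6000.
Geometric mean = √(0.6483 × 0.6000) = 0.6237.
HTMT = 0.5350 / 0.6237 = 0.858.

0.858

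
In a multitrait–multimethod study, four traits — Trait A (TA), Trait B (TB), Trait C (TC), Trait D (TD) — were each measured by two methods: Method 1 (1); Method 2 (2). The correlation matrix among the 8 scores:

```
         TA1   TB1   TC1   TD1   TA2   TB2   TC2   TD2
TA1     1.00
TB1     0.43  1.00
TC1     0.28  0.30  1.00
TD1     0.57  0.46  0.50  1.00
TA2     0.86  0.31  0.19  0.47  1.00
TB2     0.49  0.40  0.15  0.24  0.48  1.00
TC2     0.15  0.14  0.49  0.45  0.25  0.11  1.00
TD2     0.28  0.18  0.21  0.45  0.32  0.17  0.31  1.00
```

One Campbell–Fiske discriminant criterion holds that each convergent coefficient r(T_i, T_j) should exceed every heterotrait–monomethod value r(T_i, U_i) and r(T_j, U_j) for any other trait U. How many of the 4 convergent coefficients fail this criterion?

Each convergent coefficient versus the relevant comparison correlations:
TA (methods 1·2): 0.86 vs {0.43, 0.48, 0.28, 0.25, 0.57, 0.32} → pass.
TB (methods 1·2): 0.40 vs {0.43, 0.48, 0.30, 0.11, 0.46, 0.17} → fail.
TC (methods 1·2): 0.49 vs {0.28, 0.25, 0.30, 0.11, 0.50, 0.31} → fail.
TD (methods 1·2): 0.45 vs {0.57, 0.32, 0.46, 0.17, 0.50, 0.31} → fail.
3 of 4 fail.

3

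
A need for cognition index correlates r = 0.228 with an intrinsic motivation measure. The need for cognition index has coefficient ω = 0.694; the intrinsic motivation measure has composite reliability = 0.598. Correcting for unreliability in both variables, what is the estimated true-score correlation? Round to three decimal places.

r_true = r_obs / √(r_xx · r_yy) = 0.228 / √(0.694 × 0.598) = 0.228 / √0.415012 = 0.228 / 0.6442 ≈ 0.354.

0.354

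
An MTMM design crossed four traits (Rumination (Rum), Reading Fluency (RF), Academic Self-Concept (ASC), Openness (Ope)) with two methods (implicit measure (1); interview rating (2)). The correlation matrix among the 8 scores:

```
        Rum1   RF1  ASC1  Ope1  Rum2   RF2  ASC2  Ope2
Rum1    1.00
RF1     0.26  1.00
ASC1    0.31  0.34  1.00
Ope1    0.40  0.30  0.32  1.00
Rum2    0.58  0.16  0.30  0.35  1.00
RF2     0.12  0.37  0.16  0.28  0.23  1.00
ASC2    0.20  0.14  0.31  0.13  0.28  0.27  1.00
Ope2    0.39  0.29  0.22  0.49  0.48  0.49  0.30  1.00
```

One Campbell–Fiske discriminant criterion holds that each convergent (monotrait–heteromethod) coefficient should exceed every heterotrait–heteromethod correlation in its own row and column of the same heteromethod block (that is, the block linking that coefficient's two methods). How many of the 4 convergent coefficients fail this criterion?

0

Each convergent coefficient versus the relevant comparison correlations:
Rum (methods 1·2): 0.58 vs {0.12, 0.16, 0.20, 0.30, 0.39, 0.35} → pass.
RF (methods 1·2): 0.37 vs {0.16, 0.12, 0.14, 0.16, 0.29, 0.28} → pass.
ASC (methods 1·2): 0.31 vs {0.30, 0.20, 0.16, 0.14, 0.22, 0.13} → pass.
Ope (methods 1·2): 0.49 vs {0.35, 0.39, 0.28, 0.29, 0.13, 0.22} → pass.
0 of 4 fail.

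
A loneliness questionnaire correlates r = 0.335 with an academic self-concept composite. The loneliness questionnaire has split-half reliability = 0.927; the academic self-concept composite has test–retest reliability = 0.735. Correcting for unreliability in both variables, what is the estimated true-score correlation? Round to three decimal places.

r_true = r_obs / √(r_xx · r_yy) = 0.335 / √(0.927 × 0.735) = 0.335 / √0.681345 = 0.335 / 0.8254 ≈ 0.406.

0.406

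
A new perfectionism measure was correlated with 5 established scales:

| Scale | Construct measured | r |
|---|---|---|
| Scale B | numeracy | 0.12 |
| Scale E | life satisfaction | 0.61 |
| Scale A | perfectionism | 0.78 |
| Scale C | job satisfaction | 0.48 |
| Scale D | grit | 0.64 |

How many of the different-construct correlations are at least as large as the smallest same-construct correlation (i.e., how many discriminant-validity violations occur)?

Convergent (same construct = perfectionism): Scale A.
Smallest convergent = 0.78. Discriminant values: 0.12, 0.61, 0.48, 0.64; count ≥ 0.78 → 0.

0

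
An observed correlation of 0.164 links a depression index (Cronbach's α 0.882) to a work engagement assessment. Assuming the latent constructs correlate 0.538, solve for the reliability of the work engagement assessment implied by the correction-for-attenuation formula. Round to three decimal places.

r_true = r_obs / √(r_xx · r_yy) ⇒ 0.538 = 0.164 / √(0.882 · r_yy).
√(0.882 · r_yy) = 0.164 / 0.538 = 0.3048; 0.882 · r_yy = 0.0929; r_yy = 0.0929 / 0.882 ≈ 0.105.

0.105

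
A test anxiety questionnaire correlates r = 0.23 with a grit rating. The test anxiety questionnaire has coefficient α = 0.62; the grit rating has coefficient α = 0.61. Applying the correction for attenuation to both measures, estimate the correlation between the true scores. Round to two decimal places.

0.37

r_true = r_obs / √(r_xx · r_yy) = 0.23 / √(0.62 × 0.61) = 0.23 / √0.3782 = 0.23 / 0.6150 ≈ 0.37.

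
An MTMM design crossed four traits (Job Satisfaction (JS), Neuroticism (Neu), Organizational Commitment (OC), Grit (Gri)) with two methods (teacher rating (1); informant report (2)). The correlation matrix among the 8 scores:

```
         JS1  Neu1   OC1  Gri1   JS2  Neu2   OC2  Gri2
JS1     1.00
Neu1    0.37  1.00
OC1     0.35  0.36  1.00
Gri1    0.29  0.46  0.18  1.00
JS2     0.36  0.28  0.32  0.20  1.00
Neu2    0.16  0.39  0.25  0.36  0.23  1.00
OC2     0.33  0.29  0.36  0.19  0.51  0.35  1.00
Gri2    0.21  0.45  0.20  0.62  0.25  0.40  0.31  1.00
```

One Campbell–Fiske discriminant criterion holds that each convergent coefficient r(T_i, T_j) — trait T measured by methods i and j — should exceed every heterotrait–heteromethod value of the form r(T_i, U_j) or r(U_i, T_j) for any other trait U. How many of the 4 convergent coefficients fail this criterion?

Convergent coefficients and their comparison sets:
JS (methods 1·2): 0.36 vs {0.16, 0.28, 0.33, 0.32, 0.21, 0.20} → pass.
Neu (methods 1·2): 0.39 vs {0.28, 0.16, 0.29, 0.25, 0.45, 0.36} → fail.
OC (methods 1·2): 0.36 vs {0.32, 0.33, 0.25, 0.29, 0.20, 0.19} → pass.
Gri (methods 1·2): 0.62 vs {0.20, 0.21, 0.36, 0.45, 0.19, 0.20} → pass.
1 of 4 fail.

1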